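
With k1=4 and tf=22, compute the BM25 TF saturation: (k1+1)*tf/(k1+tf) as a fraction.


BM25 TF component = (k1+1)*tf / (k1+tf)
k1 = 4, tf = 22
Numerator = (4+1)*22 = 110
Denominator = 4 + 22 = 26
= 110/26 = 55/13

55/13


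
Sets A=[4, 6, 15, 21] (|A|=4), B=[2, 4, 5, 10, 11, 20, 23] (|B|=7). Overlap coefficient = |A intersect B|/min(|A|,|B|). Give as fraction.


A intersect B = [4]
|A intersect B| = 1
min(|A|, |B|) = min(4, 7) = 4
Overlap = 1 / 4 = 1/4

1/4


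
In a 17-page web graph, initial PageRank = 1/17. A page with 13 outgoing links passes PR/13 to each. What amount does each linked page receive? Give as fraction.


Initial PR = 1/17 = 1/17
Outlinks = 13
Contribution per link = PR / outlinks
= 1/17 / 13
= 1/221

1/221


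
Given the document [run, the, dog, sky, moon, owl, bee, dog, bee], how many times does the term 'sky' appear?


Document has 9 words
Scanning for 'sky':
Found at positions: [3]
Count = 1

1


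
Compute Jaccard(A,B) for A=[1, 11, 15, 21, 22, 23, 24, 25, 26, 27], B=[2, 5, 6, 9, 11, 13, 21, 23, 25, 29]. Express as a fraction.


A intersect B = [11, 21, 23, 25]
|A intersect B| = 4
A union B = [1, 2, 5, 6, 9, 11, 13, 15, 21, 22, 23, 24, 25, 26, 27, 29]
|A union B| = 16
Jaccard = 4/16 = 1/4

1/4


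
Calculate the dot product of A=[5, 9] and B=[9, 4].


Dot product = sum of element-wise products
A[0]*B[0] = 5*9 = 45
A[1]*B[1] = 9*4 = 36
Sum = 45 + 36 = 81

81


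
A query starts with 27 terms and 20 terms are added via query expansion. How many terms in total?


Original terms: 27
Expansion terms: 20
Total = 27 + 20 = 47

47


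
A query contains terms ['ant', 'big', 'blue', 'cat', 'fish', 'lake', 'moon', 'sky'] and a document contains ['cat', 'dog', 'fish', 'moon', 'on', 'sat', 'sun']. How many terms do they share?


Query terms: ['ant', 'big', 'blue', 'cat', 'fish', 'lake', 'moon', 'sky']
Document terms: ['cat', 'dog', 'fish', 'moon', 'on', 'sat', 'sun']
Common terms: ['cat', 'fish', 'moon']
Overlap count = 3

3


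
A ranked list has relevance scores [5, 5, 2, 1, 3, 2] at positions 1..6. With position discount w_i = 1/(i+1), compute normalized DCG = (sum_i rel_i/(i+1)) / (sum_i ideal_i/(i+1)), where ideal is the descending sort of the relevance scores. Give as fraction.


Position discount weights w_i = 1/(i+1) for i=1..6:
Weights = [1/2, 1/3, 1/4, 1/5, 1/6, 1/7]
Actual relevance: [5, 5, 2, 1, 3, 2]
DCG = 5/2 + 5/3 + 2/4 + 1/5 + 3/6 + 2/7 = 1187/210
Ideal relevance (sorted desc): [5, 5, 3, 2, 2, 1]
Ideal DCG = 5/2 + 5/3 + 3/4 + 2/5 + 2/6 + 1/7 = 811/140
nDCG = DCG / ideal_DCG = 1187/210 / 811/140 = 2374/2433

2374/2433


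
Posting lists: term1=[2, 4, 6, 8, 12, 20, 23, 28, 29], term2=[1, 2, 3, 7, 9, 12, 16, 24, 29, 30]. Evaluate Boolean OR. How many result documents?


Boolean OR: find union of posting lists
term1 docs: [2, 4, 6, 8, 12, 20, 23, 28, 29]
term2 docs: [1, 2, 3, 7, 9, 12, 16, 24, 29, 30]
Union: [1, 2, 3, 4, 6, 7, 8, 9, 12, 16, 20, 23, 24, 28, 29, 30]
|union| = 16

16


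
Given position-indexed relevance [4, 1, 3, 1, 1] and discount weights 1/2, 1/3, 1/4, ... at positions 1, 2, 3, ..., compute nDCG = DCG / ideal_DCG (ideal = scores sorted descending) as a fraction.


Position discount weights w_i = 1/(i+1) for i=1..5:
Weights = [1/2, 1/3, 1/4, 1/5, 1/6]
Actual relevance: [4, 1, 3, 1, 1]
DCG = 4/2 + 1/3 + 3/4 + 1/5 + 1/6 = 69/20
Ideal relevance (sorted desc): [4, 3, 1, 1, 1]
Ideal DCG = 4/2 + 3/3 + 1/4 + 1/5 + 1/6 = 217/60
nDCG = DCG / ideal_DCG = 69/20 / 217/60 = 207/217

207/217


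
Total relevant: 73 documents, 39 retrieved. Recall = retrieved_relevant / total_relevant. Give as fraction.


Recall = retrieved_relevant / total_relevant
= 39 / 73
= 39 / (39 + 34)
= 39/73

39/73


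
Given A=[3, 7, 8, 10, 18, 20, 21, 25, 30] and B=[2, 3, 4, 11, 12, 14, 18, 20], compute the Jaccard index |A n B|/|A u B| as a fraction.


A intersect B = [3, 18, 20]
|A intersect B| = 3
A union B = [2, 3, 4, 7, 8, 10, 11, 12, 14, 18, 20, 21, 25, 30]
|A union B| = 14
Jaccard = 3/14 = 3/14

3/14


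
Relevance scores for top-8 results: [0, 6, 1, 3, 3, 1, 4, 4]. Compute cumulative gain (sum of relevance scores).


Cumulative Gain = sum of relevance scores
Position 1: rel=0, running sum=0
Position 2: rel=6, running sum=6
Position 3: rel=1, running sum=7
Position 4: rel=3, running sum=10
Position 5: rel=3, running sum=13
Position 6: rel=1, running sum=14
Position 7: rel=4, running sum=18
Position 8: rel=4, running sum=22
CG = 22

22


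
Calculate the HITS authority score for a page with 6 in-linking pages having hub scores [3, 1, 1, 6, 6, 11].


Authority = sum of hub scores of in-linkers
In-link 1: hub score = 3
In-link 2: hub score = 1
In-link 3: hub score = 1
In-link 4: hub score = 6
In-link 5: hub score = 6
In-link 6: hub score = 11
Authority = 3 + 1 + 1 + 6 + 6 + 11 = 28

28


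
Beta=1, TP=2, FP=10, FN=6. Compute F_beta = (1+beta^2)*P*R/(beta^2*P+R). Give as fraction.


P = TP/(TP+FP) = 2/12 = 1/6
R = TP/(TP+FN) = 2/8 = 1/4
beta^2 = 1^2 = 1
(1 + beta^2) = 2
Numerator = (1+beta^2)*P*R = 1/12
Denominator = beta^2*P + R = 1/6 + 1/4 = 5/12
F_beta = 1/5

1/5


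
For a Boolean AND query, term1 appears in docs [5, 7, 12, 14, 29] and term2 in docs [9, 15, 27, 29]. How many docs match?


Boolean AND: find intersection of posting lists
term1 docs: [5, 7, 12, 14, 29]
term2 docs: [9, 15, 27, 29]
Intersection: [29]
|intersection| = 1

1


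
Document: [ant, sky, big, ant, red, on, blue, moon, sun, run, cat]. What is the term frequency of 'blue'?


Document has 11 words
Scanning for 'blue':
Found at positions: [6]
Count = 1

1


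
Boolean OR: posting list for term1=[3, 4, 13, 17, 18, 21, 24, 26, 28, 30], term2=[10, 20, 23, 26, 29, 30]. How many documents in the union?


Boolean OR: find union of posting lists
term1 docs: [3, 4, 13, 17, 18, 21, 24, 26, 28, 30]
term2 docs: [10, 20, 23, 26, 29, 30]
Union: [3, 4, 10, 13, 17, 18, 20, 21, 23, 24, 26, 28, 29, 30]
|union| = 14

14


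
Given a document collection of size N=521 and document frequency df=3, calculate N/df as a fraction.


IDF ratio = N / df
= 521 / 3
= 521/3

521/3


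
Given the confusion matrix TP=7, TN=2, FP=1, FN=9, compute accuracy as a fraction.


Accuracy = (TP + TN) / (TP + TN + FP + FN)
TP + TN = 7 + 2 = 9
Total = 7 + 2 + 1 + 9 = 19
Accuracy = 9 / 19 = 9/19

9/19


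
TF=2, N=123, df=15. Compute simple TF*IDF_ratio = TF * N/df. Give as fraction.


TF * (N/df)
= 2 * (123/15)
= 2 * 41/5
= 82/5

82/5


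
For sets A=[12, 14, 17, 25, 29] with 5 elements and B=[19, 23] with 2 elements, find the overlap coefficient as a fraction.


A intersect B = []
|A intersect B| = 0
min(|A|, |B|) = min(5, 2) = 2
Overlap = 0 / 2 = 0

0


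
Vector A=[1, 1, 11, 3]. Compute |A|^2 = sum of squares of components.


|A|^2 = sum of squared components
A[0]^2 = 1^2 = 1
A[1]^2 = 1^2 = 1
A[2]^2 = 11^2 = 121
A[3]^2 = 3^2 = 9
Sum = 1 + 1 + 121 + 9 = 132

132


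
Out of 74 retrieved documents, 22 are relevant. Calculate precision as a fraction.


Precision = relevant_retrieved / total_retrieved
= 22 / 74
= 22 / (22 + 52)
= 11/37

11/37


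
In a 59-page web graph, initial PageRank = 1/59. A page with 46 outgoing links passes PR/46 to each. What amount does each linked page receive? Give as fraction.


Initial PR = 1/59 = 1/59
Outlinks = 46
Contribution per link = PR / outlinks
= 1/59 / 46
= 1/2714

1/2714


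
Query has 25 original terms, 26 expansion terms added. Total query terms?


Original terms: 25
Expansion terms: 26
Total = 25 + 26 = 51

51


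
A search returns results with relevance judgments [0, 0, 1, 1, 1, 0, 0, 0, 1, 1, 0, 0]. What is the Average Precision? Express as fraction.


Computing P@k for each relevant position:
Position 1: not relevant
Position 2: not relevant
Position 3: relevant, P@3 = 1/3 = 1/3
Position 4: relevant, P@4 = 2/4 = 1/2
Position 5: relevant, P@5 = 3/5 = 3/5
Position 6: not relevant
Position 7: not relevant
Position 8: not relevant
Position 9: relevant, P@9 = 4/9 = 4/9
Position 10: relevant, P@10 = 5/10 = 1/2
Position 11: not relevant
Position 12: not relevant
Sum of P@k = 1/3 + 1/2 + 3/5 + 4/9 + 1/2 = 107/45
AP = 107/45 / 5 = 107/225

107/225


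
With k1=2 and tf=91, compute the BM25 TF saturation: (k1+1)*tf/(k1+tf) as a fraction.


BM25 TF component = (k1+1)*tf / (k1+tf)
k1 = 2, tf = 91
Numerator = (2+1)*91 = 273
Denominator = 2 + 91 = 93
= 273/93 = 91/31

91/31


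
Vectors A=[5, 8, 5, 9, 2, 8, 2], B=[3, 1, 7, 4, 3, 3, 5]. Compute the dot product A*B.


Dot product = sum of element-wise products
A[0]*B[0] = 5*3 = 15
A[1]*B[1] = 8*1 = 8
A[2]*B[2] = 5*7 = 35
A[3]*B[3] = 9*4 = 36
A[4]*B[4] = 2*3 = 6
A[5]*B[5] = 8*3 = 24
A[6]*B[6] = 2*5 = 10
Sum = 15 + 8 + 35 + 36 + 6 + 24 + 10 = 134

134


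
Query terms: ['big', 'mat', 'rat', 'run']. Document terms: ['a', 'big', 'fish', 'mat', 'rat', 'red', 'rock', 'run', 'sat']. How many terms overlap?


Query terms: ['big', 'mat', 'rat', 'run']
Document terms: ['a', 'big', 'fish', 'mat', 'rat', 'red', 'rock', 'run', 'sat']
Common terms: ['big', 'mat', 'rat', 'run']
Overlap count = 4

4


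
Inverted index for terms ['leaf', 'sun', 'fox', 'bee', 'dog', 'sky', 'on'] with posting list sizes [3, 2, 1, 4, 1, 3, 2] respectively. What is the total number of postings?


Summing posting list sizes:
'leaf': 3 postings
'sun': 2 postings
'fox': 1 postings
'bee': 4 postings
'dog': 1 postings
'sky': 3 postings
'on': 2 postings
Total = 3 + 2 + 1 + 4 + 1 + 3 + 2 = 16

16


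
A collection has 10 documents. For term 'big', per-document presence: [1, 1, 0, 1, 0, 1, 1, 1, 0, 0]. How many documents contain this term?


Checking each document for 'big':
Doc 1: present
Doc 2: present
Doc 3: absent
Doc 4: present
Doc 5: absent
Doc 6: present
Doc 7: present
Doc 8: present
Doc 9: absent
Doc 10: absent
df = sum of presences = 1 + 1 + 0 + 1 + 0 + 1 + 1 + 1 + 0 + 0 = 6

6


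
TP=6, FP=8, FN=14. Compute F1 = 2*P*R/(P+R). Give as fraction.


F1 = 2 * P * R / (P + R)
P = TP/(TP+FP) = 6/14 = 3/7
R = TP/(TP+FN) = 6/20 = 3/10
2 * P * R = 2 * 3/7 * 3/10 = 9/35
P + R = 3/7 + 3/10 = 51/70
F1 = 9/35 / 51/70 = 6/17

6/17


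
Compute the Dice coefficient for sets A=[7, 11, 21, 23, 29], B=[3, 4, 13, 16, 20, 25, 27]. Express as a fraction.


A intersect B = []
|A intersect B| = 0
|A| = 5, |B| = 7
Dice = 2*0 / (5+7)
= 0 / 12 = 0

0


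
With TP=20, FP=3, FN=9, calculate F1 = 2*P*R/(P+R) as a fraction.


F1 = 2 * P * R / (P + R)
P = TP/(TP+FP) = 20/23 = 20/23
R = TP/(TP+FN) = 20/29 = 20/29
2 * P * R = 2 * 20/23 * 20/29 = 800/667
P + R = 20/23 + 20/29 = 1040/667
F1 = 800/667 / 1040/667 = 10/13

10/13


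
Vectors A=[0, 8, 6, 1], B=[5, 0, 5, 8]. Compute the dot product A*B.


Dot product = sum of element-wise products
A[0]*B[0] = 0*5 = 0
A[1]*B[1] = 8*0 = 0
A[2]*B[2] = 6*5 = 30
A[3]*B[3] = 1*8 = 8
Sum = 0 + 0 + 30 + 8 = 38

38


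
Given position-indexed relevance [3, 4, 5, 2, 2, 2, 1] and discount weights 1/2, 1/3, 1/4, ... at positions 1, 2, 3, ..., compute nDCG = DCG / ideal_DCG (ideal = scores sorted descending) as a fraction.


Position discount weights w_i = 1/(i+1) for i=1..7:
Weights = [1/2, 1/3, 1/4, 1/5, 1/6, 1/7, 1/8]
Actual relevance: [3, 4, 5, 2, 2, 2, 1]
DCG = 3/2 + 4/3 + 5/4 + 2/5 + 2/6 + 2/7 + 1/8 = 4391/840
Ideal relevance (sorted desc): [5, 4, 3, 2, 2, 2, 1]
Ideal DCG = 5/2 + 4/3 + 3/4 + 2/5 + 2/6 + 2/7 + 1/8 = 4811/840
nDCG = DCG / ideal_DCG = 4391/840 / 4811/840 = 4391/4811

4391/4811


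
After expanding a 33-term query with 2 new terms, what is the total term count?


Original terms: 33
Expansion terms: 2
Total = 33 + 2 = 35

35


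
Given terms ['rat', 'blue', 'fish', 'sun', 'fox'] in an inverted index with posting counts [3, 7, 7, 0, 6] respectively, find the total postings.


Summing posting list sizes:
'rat': 3 postings
'blue': 7 postings
'fish': 7 postings
'sun': 0 postings
'fox': 6 postings
Total = 3 + 7 + 7 + 0 + 6 = 23

23


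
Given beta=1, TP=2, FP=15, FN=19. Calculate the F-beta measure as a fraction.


P = TP/(TP+FP) = 2/17 = 2/17
R = TP/(TP+FN) = 2/21 = 2/21
beta^2 = 1^2 = 1
(1 + beta^2) = 2
Numerator = (1+beta^2)*P*R = 8/357
Denominator = beta^2*P + R = 2/17 + 2/21 = 76/357
F_beta = 2/19

2/19


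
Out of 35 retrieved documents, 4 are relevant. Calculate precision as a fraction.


Precision = relevant_retrieved / total_retrieved
= 4 / 35
= 4 / (4 + 31)
= 4/35

4/35


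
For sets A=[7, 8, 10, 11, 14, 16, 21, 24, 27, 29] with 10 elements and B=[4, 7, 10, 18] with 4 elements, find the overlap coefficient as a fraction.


A intersect B = [7, 10]
|A intersect B| = 2
min(|A|, |B|) = min(10, 4) = 4
Overlap = 2 / 4 = 1/2

1/2


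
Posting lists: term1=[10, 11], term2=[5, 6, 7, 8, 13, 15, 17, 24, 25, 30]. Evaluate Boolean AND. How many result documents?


Boolean AND: find intersection of posting lists
term1 docs: [10, 11]
term2 docs: [5, 6, 7, 8, 13, 15, 17, 24, 25, 30]
Intersection: []
|intersection| = 0

0


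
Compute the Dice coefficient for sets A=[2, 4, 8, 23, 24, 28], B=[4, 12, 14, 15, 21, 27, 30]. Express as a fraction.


A intersect B = [4]
|A intersect B| = 1
|A| = 6, |B| = 7
Dice = 2*1 / (6+7)
= 2 / 13 = 2/13

2/13


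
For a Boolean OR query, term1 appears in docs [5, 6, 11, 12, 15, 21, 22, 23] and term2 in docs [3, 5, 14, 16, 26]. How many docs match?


Boolean OR: find union of posting lists
term1 docs: [5, 6, 11, 12, 15, 21, 22, 23]
term2 docs: [3, 5, 14, 16, 26]
Union: [3, 5, 6, 11, 12, 14, 15, 16, 21, 22, 23, 26]
|union| = 12

12


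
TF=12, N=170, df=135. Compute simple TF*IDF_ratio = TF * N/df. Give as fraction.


TF * (N/df)
= 12 * (170/135)
= 12 * 34/27
= 136/9

136/9


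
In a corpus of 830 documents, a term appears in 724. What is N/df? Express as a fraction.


IDF ratio = N / df
= 830 / 724
= 415/362

415/362


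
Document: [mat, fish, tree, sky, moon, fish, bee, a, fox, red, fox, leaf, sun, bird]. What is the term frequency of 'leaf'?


Document has 14 words
Scanning for 'leaf':
Found at positions: [11]
Count = 1

1


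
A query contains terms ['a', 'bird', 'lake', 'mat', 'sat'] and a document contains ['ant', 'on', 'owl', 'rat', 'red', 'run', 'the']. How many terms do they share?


Query terms: ['a', 'bird', 'lake', 'mat', 'sat']
Document terms: ['ant', 'on', 'owl', 'rat', 'red', 'run', 'the']
Common terms: []
Overlap count = 0

0


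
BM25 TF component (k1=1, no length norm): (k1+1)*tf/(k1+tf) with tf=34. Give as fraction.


BM25 TF component = (k1+1)*tf / (k1+tf)
k1 = 1, tf = 34
Numerator = (1+1)*34 = 68
Denominator = 1 + 34 = 35
= 68/35 = 68/35

68/35


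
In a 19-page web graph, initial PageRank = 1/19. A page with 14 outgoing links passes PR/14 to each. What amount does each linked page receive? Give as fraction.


Initial PR = 1/19 = 1/19
Outlinks = 14
Contribution per link = PR / outlinks
= 1/19 / 14
= 1/266

1/266


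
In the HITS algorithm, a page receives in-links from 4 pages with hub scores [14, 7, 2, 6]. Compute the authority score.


Authority = sum of hub scores of in-linkers
In-link 1: hub score = 14
In-link 2: hub score = 7
In-link 3: hub score = 2
In-link 4: hub score = 6
Authority = 14 + 7 + 2 + 6 = 29

29


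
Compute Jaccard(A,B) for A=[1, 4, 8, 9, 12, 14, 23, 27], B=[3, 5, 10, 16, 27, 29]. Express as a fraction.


A intersect B = [27]
|A intersect B| = 1
A union B = [1, 3, 4, 5, 8, 9, 10, 12, 14, 16, 23, 27, 29]
|A union B| = 13
Jaccard = 1/13 = 1/13

1/13


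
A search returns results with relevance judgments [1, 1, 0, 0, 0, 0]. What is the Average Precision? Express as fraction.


Computing P@k for each relevant position:
Position 1: relevant, P@1 = 1/1 = 1
Position 2: relevant, P@2 = 2/2 = 1
Position 3: not relevant
Position 4: not relevant
Position 5: not relevant
Position 6: not relevant
Sum of P@k = 1 + 1 = 2
AP = 2 / 2 = 1

1


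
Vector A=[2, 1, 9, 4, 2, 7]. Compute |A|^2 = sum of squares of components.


|A|^2 = sum of squared components
A[0]^2 = 2^2 = 4
A[1]^2 = 1^2 = 1
A[2]^2 = 9^2 = 81
A[3]^2 = 4^2 = 16
A[4]^2 = 2^2 = 4
A[5]^2 = 7^2 = 49
Sum = 4 + 1 + 81 + 16 + 4 + 49 = 155

155


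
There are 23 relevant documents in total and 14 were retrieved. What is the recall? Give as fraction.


Recall = retrieved_relevant / total_relevant
= 14 / 23
= 14 / (14 + 9)
= 14/23

14/23


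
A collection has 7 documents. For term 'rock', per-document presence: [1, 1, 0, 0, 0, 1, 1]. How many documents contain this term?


Checking each document for 'rock':
Doc 1: present
Doc 2: present
Doc 3: absent
Doc 4: absent
Doc 5: absent
Doc 6: present
Doc 7: present
df = sum of presences = 1 + 1 + 0 + 0 + 0 + 1 + 1 = 4

4


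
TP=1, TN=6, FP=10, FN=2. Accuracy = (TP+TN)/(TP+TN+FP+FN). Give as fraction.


Accuracy = (TP + TN) / (TP + TN + FP + FN)
TP + TN = 1 + 6 = 7
Total = 1 + 6 + 10 + 2 = 19
Accuracy = 7 / 19 = 7/19

7/19


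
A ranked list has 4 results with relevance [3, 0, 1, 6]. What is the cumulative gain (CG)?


Cumulative Gain = sum of relevance scores
Position 1: rel=3, running sum=3
Position 2: rel=0, running sum=3
Position 3: rel=1, running sum=4
Position 4: rel=6, running sum=10
CG = 10

10


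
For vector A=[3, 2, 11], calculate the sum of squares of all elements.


|A|^2 = sum of squared components
A[0]^2 = 3^2 = 9
A[1]^2 = 2^2 = 4
A[2]^2 = 11^2 = 121
Sum = 9 + 4 + 121 = 134

134


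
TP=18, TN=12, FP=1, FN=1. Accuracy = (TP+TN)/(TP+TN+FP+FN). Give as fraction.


Accuracy = (TP + TN) / (TP + TN + FP + FN)
TP + TN = 18 + 12 = 30
Total = 18 + 12 + 1 + 1 = 32
Accuracy = 30 / 32 = 15/16

15/16


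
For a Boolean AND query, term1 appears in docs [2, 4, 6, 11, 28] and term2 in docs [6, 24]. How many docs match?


Boolean AND: find intersection of posting lists
term1 docs: [2, 4, 6, 11, 28]
term2 docs: [6, 24]
Intersection: [6]
|intersection| = 1

1


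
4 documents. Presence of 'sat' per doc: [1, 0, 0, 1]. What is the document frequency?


Checking each document for 'sat':
Doc 1: present
Doc 2: absent
Doc 3: absent
Doc 4: present
df = sum of presences = 1 + 0 + 0 + 1 = 2

2


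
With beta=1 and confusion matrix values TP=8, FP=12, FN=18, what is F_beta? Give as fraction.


P = TP/(TP+FP) = 8/20 = 2/5
R = TP/(TP+FN) = 8/26 = 4/13
beta^2 = 1^2 = 1
(1 + beta^2) = 2
Numerator = (1+beta^2)*P*R = 16/65
Denominator = beta^2*P + R = 2/5 + 4/13 = 46/65
F_beta = 8/23

8/23


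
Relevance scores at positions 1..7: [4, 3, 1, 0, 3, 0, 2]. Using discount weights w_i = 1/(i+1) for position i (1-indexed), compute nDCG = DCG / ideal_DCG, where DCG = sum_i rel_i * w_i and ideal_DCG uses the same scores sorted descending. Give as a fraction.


Position discount weights w_i = 1/(i+1) for i=1..7:
Weights = [1/2, 1/3, 1/4, 1/5, 1/6, 1/7, 1/8]
Actual relevance: [4, 3, 1, 0, 3, 0, 2]
DCG = 4/2 + 3/3 + 1/4 + 0/5 + 3/6 + 0/7 + 2/8 = 4
Ideal relevance (sorted desc): [4, 3, 3, 2, 1, 0, 0]
Ideal DCG = 4/2 + 3/3 + 3/4 + 2/5 + 1/6 + 0/7 + 0/8 = 259/60
nDCG = DCG / ideal_DCG = 4 / 259/60 = 240/259

240/259


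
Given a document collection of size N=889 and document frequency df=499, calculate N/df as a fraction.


IDF ratio = N / df
= 889 / 499
= 889/499

889/499


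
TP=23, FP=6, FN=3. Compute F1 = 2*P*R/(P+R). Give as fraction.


F1 = 2 * P * R / (P + R)
P = TP/(TP+FP) = 23/29 = 23/29
R = TP/(TP+FN) = 23/26 = 23/26
2 * P * R = 2 * 23/29 * 23/26 = 529/377
P + R = 23/29 + 23/26 = 1265/754
F1 = 529/377 / 1265/754 = 46/55

46/55


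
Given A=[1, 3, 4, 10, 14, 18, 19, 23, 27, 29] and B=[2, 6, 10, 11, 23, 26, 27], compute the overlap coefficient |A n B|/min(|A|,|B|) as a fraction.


A intersect B = [10, 23, 27]
|A intersect B| = 3
min(|A|, |B|) = min(10, 7) = 7
Overlap = 3 / 7 = 3/7

3/7


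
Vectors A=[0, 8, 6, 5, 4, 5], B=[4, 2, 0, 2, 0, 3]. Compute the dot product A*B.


Dot product = sum of element-wise products
A[0]*B[0] = 0*4 = 0
A[1]*B[1] = 8*2 = 16
A[2]*B[2] = 6*0 = 0
A[3]*B[3] = 5*2 = 10
A[4]*B[4] = 4*0 = 0
A[5]*B[5] = 5*3 = 15
Sum = 0 + 16 + 0 + 10 + 0 + 15 = 41

41


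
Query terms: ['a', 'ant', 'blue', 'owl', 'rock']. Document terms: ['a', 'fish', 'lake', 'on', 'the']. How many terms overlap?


Query terms: ['a', 'ant', 'blue', 'owl', 'rock']
Document terms: ['a', 'fish', 'lake', 'on', 'the']
Common terms: ['a']
Overlap count = 1

1


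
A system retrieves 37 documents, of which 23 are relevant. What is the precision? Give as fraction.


Precision = relevant_retrieved / total_retrieved
= 23 / 37
= 23 / (23 + 14)
= 23/37

23/37


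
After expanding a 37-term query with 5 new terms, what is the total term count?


Original terms: 37
Expansion terms: 5
Total = 37 + 5 = 42

42


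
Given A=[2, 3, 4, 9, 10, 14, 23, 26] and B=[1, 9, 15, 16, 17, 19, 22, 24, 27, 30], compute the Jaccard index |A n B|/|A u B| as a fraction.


A intersect B = [9]
|A intersect B| = 1
A union B = [1, 2, 3, 4, 9, 10, 14, 15, 16, 17, 19, 22, 23, 24, 26, 27, 30]
|A union B| = 17
Jaccard = 1/17 = 1/17

1/17


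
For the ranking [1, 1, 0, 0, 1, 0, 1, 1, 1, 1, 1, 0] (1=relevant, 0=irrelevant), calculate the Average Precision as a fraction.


Computing P@k for each relevant position:
Position 1: relevant, P@1 = 1/1 = 1
Position 2: relevant, P@2 = 2/2 = 1
Position 3: not relevant
Position 4: not relevant
Position 5: relevant, P@5 = 3/5 = 3/5
Position 6: not relevant
Position 7: relevant, P@7 = 4/7 = 4/7
Position 8: relevant, P@8 = 5/8 = 5/8
Position 9: relevant, P@9 = 6/9 = 2/3
Position 10: relevant, P@10 = 7/10 = 7/10
Position 11: relevant, P@11 = 8/11 = 8/11
Position 12: not relevant
Sum of P@k = 1 + 1 + 3/5 + 4/7 + 5/8 + 2/3 + 7/10 + 8/11 = 54427/9240
AP = 54427/9240 / 8 = 54427/73920

54427/73920


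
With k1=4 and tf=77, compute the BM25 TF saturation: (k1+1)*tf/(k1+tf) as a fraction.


BM25 TF component = (k1+1)*tf / (k1+tf)
k1 = 4, tf = 77
Numerator = (4+1)*77 = 385
Denominator = 4 + 77 = 81
= 385/81 = 385/81

385/81


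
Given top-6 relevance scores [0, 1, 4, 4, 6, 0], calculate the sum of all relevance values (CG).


Cumulative Gain = sum of relevance scores
Position 1: rel=0, running sum=0
Position 2: rel=1, running sum=1
Position 3: rel=4, running sum=5
Position 4: rel=4, running sum=9
Position 5: rel=6, running sum=15
Position 6: rel=0, running sum=15
CG = 15

15


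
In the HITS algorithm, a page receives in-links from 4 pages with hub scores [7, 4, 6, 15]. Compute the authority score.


Authority = sum of hub scores of in-linkers
In-link 1: hub score = 7
In-link 2: hub score = 4
In-link 3: hub score = 6
In-link 4: hub score = 15
Authority = 7 + 4 + 6 + 15 = 32

32


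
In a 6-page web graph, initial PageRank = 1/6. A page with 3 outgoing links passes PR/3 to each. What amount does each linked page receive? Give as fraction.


Initial PR = 1/6 = 1/6
Outlinks = 3
Contribution per link = PR / outlinks
= 1/6 / 3
= 1/18

1/18


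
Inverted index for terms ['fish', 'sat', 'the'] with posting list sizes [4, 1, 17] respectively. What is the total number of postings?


Summing posting list sizes:
'fish': 4 postings
'sat': 1 postings
'the': 17 postings
Total = 4 + 1 + 17 = 22

22


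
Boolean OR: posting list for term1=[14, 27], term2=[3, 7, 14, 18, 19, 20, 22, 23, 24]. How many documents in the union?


Boolean OR: find union of posting lists
term1 docs: [14, 27]
term2 docs: [3, 7, 14, 18, 19, 20, 22, 23, 24]
Union: [3, 7, 14, 18, 19, 20, 22, 23, 24, 27]
|union| = 10

10


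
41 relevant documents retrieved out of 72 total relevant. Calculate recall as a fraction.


Recall = retrieved_relevant / total_relevant
= 41 / 72
= 41 / (41 + 31)
= 41/72

41/72


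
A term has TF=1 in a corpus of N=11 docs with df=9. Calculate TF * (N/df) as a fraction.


TF * (N/df)
= 1 * (11/9)
= 1 * 11/9
= 11/9

11/9


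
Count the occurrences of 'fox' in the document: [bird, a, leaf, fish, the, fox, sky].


Document has 7 words
Scanning for 'fox':
Found at positions: [5]
Count = 1

1


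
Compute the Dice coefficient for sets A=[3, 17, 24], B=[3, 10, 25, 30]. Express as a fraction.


A intersect B = [3]
|A intersect B| = 1
|A| = 3, |B| = 4
Dice = 2*1 / (3+4)
= 2 / 7 = 2/7

2/7


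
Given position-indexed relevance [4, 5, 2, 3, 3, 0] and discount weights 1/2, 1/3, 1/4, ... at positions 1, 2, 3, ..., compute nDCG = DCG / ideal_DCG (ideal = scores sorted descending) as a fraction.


Position discount weights w_i = 1/(i+1) for i=1..6:
Weights = [1/2, 1/3, 1/4, 1/5, 1/6, 1/7]
Actual relevance: [4, 5, 2, 3, 3, 0]
DCG = 4/2 + 5/3 + 2/4 + 3/5 + 3/6 + 0/7 = 79/15
Ideal relevance (sorted desc): [5, 4, 3, 3, 2, 0]
Ideal DCG = 5/2 + 4/3 + 3/4 + 3/5 + 2/6 + 0/7 = 331/60
nDCG = DCG / ideal_DCG = 79/15 / 331/60 = 316/331

316/331


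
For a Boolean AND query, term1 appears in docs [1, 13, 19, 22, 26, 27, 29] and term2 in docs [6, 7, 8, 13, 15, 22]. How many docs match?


Boolean AND: find intersection of posting lists
term1 docs: [1, 13, 19, 22, 26, 27, 29]
term2 docs: [6, 7, 8, 13, 15, 22]
Intersection: [13, 22]
|intersection| = 2

2


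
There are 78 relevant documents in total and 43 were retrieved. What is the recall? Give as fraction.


Recall = retrieved_relevant / total_relevant
= 43 / 78
= 43 / (43 + 35)
= 43/78

43/78


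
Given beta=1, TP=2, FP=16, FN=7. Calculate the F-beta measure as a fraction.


P = TP/(TP+FP) = 2/18 = 1/9
R = TP/(TP+FN) = 2/9 = 2/9
beta^2 = 1^2 = 1
(1 + beta^2) = 2
Numerator = (1+beta^2)*P*R = 4/81
Denominator = beta^2*P + R = 1/9 + 2/9 = 1/3
F_beta = 4/27

4/27


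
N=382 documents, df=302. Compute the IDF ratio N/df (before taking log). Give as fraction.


IDF ratio = N / df
= 382 / 302
= 191/151

191/151


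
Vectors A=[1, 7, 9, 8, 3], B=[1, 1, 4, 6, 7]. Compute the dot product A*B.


Dot product = sum of element-wise products
A[0]*B[0] = 1*1 = 1
A[1]*B[1] = 7*1 = 7
A[2]*B[2] = 9*4 = 36
A[3]*B[3] = 8*6 = 48
A[4]*B[4] = 3*7 = 21
Sum = 1 + 7 + 36 + 48 + 21 = 113

113


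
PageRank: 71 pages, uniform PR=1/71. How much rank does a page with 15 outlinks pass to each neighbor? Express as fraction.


Initial PR = 1/71 = 1/71
Outlinks = 15
Contribution per link = PR / outlinks
= 1/71 / 15
= 1/1065

1/1065


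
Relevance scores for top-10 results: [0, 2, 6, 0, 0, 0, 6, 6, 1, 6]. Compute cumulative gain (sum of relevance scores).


Cumulative Gain = sum of relevance scores
Position 1: rel=0, running sum=0
Position 2: rel=2, running sum=2
Position 3: rel=6, running sum=8
Position 4: rel=0, running sum=8
Position 5: rel=0, running sum=8
Position 6: rel=0, running sum=8
Position 7: rel=6, running sum=14
Position 8: rel=6, running sum=20
Position 9: rel=1, running sum=21
Position 10: rel=6, running sum=27
CG = 27

27


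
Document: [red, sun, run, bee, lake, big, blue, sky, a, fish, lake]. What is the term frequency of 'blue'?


Document has 11 words
Scanning for 'blue':
Found at positions: [6]
Count = 1

1


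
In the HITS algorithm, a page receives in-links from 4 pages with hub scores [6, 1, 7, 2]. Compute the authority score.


Authority = sum of hub scores of in-linkers
In-link 1: hub score = 6
In-link 2: hub score = 1
In-link 3: hub score = 7
In-link 4: hub score = 2
Authority = 6 + 1 + 7 + 2 = 16

16


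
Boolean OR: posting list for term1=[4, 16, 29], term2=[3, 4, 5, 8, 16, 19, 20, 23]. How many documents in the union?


Boolean OR: find union of posting lists
term1 docs: [4, 16, 29]
term2 docs: [3, 4, 5, 8, 16, 19, 20, 23]
Union: [3, 4, 5, 8, 16, 19, 20, 23, 29]
|union| = 9

9


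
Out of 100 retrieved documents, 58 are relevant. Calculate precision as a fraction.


Precision = relevant_retrieved / total_retrieved
= 58 / 100
= 58 / (58 + 42)
= 29/50

29/50


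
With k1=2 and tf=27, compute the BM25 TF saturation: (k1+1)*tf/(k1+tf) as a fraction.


BM25 TF component = (k1+1)*tf / (k1+tf)
k1 = 2, tf = 27
Numerator = (2+1)*27 = 81
Denominator = 2 + 27 = 29
= 81/29 = 81/29

81/29


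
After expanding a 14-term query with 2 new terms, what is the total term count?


Original terms: 14
Expansion terms: 2
Total = 14 + 2 = 16

16


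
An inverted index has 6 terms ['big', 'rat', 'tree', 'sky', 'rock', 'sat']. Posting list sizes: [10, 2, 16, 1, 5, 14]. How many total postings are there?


Summing posting list sizes:
'big': 10 postings
'rat': 2 postings
'tree': 16 postings
'sky': 1 postings
'rock': 5 postings
'sat': 14 postings
Total = 10 + 2 + 16 + 1 + 5 + 14 = 48

48


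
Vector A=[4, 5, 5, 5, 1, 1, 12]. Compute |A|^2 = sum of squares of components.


|A|^2 = sum of squared components
A[0]^2 = 4^2 = 16
A[1]^2 = 5^2 = 25
A[2]^2 = 5^2 = 25
A[3]^2 = 5^2 = 25
A[4]^2 = 1^2 = 1
A[5]^2 = 1^2 = 1
A[6]^2 = 12^2 = 144
Sum = 16 + 25 + 25 + 25 + 1 + 1 + 144 = 237

237


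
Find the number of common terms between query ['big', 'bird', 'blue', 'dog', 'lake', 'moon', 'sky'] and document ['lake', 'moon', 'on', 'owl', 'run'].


Query terms: ['big', 'bird', 'blue', 'dog', 'lake', 'moon', 'sky']
Document terms: ['lake', 'moon', 'on', 'owl', 'run']
Common terms: ['lake', 'moon']
Overlap count = 2

2


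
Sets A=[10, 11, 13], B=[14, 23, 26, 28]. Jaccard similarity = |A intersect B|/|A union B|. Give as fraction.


A intersect B = []
|A intersect B| = 0
A union B = [10, 11, 13, 14, 23, 26, 28]
|A union B| = 7
Jaccard = 0/7 = 0

0


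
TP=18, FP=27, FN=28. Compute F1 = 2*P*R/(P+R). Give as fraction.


F1 = 2 * P * R / (P + R)
P = TP/(TP+FP) = 18/45 = 2/5
R = TP/(TP+FN) = 18/46 = 9/23
2 * P * R = 2 * 2/5 * 9/23 = 36/115
P + R = 2/5 + 9/23 = 91/115
F1 = 36/115 / 91/115 = 36/91

36/91


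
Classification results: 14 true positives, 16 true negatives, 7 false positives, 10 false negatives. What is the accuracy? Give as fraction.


Accuracy = (TP + TN) / (TP + TN + FP + FN)
TP + TN = 14 + 16 = 30
Total = 14 + 16 + 7 + 10 = 47
Accuracy = 30 / 47 = 30/47

30/47


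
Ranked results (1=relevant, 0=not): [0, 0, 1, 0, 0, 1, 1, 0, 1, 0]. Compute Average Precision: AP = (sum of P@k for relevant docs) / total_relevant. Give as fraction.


Computing P@k for each relevant position:
Position 1: not relevant
Position 2: not relevant
Position 3: relevant, P@3 = 1/3 = 1/3
Position 4: not relevant
Position 5: not relevant
Position 6: relevant, P@6 = 2/6 = 1/3
Position 7: relevant, P@7 = 3/7 = 3/7
Position 8: not relevant
Position 9: relevant, P@9 = 4/9 = 4/9
Position 10: not relevant
Sum of P@k = 1/3 + 1/3 + 3/7 + 4/9 = 97/63
AP = 97/63 / 4 = 97/252

97/252


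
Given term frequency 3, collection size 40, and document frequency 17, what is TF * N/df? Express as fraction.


TF * (N/df)
= 3 * (40/17)
= 3 * 40/17
= 120/17

120/17


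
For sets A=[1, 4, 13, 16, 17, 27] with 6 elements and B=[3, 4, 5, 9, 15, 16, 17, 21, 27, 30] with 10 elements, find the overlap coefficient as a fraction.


A intersect B = [4, 16, 17, 27]
|A intersect B| = 4
min(|A|, |B|) = min(6, 10) = 6
Overlap = 4 / 6 = 2/3

2/3


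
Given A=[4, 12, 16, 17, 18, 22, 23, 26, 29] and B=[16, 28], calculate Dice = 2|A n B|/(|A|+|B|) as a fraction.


A intersect B = [16]
|A intersect B| = 1
|A| = 9, |B| = 2
Dice = 2*1 / (9+2)
= 2 / 11 = 2/11

2/11


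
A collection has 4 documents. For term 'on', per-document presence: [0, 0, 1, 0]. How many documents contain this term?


Checking each document for 'on':
Doc 1: absent
Doc 2: absent
Doc 3: present
Doc 4: absent
df = sum of presences = 0 + 0 + 1 + 0 = 1

1


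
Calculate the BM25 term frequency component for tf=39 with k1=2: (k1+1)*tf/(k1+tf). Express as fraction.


BM25 TF component = (k1+1)*tf / (k1+tf)
k1 = 2, tf = 39
Numerator = (2+1)*39 = 117
Denominator = 2 + 39 = 41
= 117/41 = 117/41

117/41


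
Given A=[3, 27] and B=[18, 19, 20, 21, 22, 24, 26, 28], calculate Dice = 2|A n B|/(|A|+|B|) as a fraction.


A intersect B = []
|A intersect B| = 0
|A| = 2, |B| = 8
Dice = 2*0 / (2+8)
= 0 / 10 = 0

0


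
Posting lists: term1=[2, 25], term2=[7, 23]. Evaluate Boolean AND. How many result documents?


Boolean AND: find intersection of posting lists
term1 docs: [2, 25]
term2 docs: [7, 23]
Intersection: []
|intersection| = 0

0


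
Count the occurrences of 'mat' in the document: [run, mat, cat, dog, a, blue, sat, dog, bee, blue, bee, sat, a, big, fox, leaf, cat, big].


Document has 18 words
Scanning for 'mat':
Found at positions: [1]
Count = 1

1


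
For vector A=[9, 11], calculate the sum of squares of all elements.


|A|^2 = sum of squared components
A[0]^2 = 9^2 = 81
A[1]^2 = 11^2 = 121
Sum = 81 + 121 = 202

202


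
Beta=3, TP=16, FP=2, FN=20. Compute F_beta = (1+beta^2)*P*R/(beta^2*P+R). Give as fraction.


P = TP/(TP+FP) = 16/18 = 8/9
R = TP/(TP+FN) = 16/36 = 4/9
beta^2 = 3^2 = 9
(1 + beta^2) = 10
Numerator = (1+beta^2)*P*R = 320/81
Denominator = beta^2*P + R = 8 + 4/9 = 76/9
F_beta = 80/171

80/171


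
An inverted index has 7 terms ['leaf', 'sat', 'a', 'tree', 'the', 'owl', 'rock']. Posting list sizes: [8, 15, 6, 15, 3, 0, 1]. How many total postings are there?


Summing posting list sizes:
'leaf': 8 postings
'sat': 15 postings
'a': 6 postings
'tree': 15 postings
'the': 3 postings
'owl': 0 postings
'rock': 1 postings
Total = 8 + 15 + 6 + 15 + 3 + 0 + 1 = 48

48


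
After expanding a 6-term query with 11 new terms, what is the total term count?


Original terms: 6
Expansion terms: 11
Total = 6 + 11 = 17

17


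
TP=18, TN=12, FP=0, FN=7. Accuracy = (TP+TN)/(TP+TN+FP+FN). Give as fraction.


Accuracy = (TP + TN) / (TP + TN + FP + FN)
TP + TN = 18 + 12 = 30
Total = 18 + 12 + 0 + 7 = 37
Accuracy = 30 / 37 = 30/37

30/37


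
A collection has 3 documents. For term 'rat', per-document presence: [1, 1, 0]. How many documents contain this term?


Checking each document for 'rat':
Doc 1: present
Doc 2: present
Doc 3: absent
df = sum of presences = 1 + 1 + 0 = 2

2


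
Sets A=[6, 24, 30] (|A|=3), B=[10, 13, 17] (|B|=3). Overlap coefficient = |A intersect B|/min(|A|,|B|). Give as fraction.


A intersect B = []
|A intersect B| = 0
min(|A|, |B|) = min(3, 3) = 3
Overlap = 0 / 3 = 0

0


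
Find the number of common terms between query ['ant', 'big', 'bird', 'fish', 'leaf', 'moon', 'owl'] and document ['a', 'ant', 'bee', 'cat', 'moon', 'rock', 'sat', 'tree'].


Query terms: ['ant', 'big', 'bird', 'fish', 'leaf', 'moon', 'owl']
Document terms: ['a', 'ant', 'bee', 'cat', 'moon', 'rock', 'sat', 'tree']
Common terms: ['ant', 'moon']
Overlap count = 2

2


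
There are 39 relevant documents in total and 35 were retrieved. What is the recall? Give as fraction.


Recall = retrieved_relevant / total_relevant
= 35 / 39
= 35 / (35 + 4)
= 35/39

35/39


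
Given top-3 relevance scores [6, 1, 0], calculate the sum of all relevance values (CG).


Cumulative Gain = sum of relevance scores
Position 1: rel=6, running sum=6
Position 2: rel=1, running sum=7
Position 3: rel=0, running sum=7
CG = 7

7


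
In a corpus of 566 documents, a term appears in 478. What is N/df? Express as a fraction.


IDF ratio = N / df
= 566 / 478
= 283/239

283/239


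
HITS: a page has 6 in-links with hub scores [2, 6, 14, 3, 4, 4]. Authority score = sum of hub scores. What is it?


Authority = sum of hub scores of in-linkers
In-link 1: hub score = 2
In-link 2: hub score = 6
In-link 3: hub score = 14
In-link 4: hub score = 3
In-link 5: hub score = 4
In-link 6: hub score = 4
Authority = 2 + 6 + 14 + 3 + 4 + 4 = 33

33


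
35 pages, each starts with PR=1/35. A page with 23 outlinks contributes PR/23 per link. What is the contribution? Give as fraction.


Initial PR = 1/35 = 1/35
Outlinks = 23
Contribution per link = PR / outlinks
= 1/35 / 23
= 1/805

1/805


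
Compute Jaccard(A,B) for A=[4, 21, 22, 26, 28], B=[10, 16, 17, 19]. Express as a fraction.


A intersect B = []
|A intersect B| = 0
A union B = [4, 10, 16, 17, 19, 21, 22, 26, 28]
|A union B| = 9
Jaccard = 0/9 = 0

0


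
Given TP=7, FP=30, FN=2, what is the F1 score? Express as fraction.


F1 = 2 * P * R / (P + R)
P = TP/(TP+FP) = 7/37 = 7/37
R = TP/(TP+FN) = 7/9 = 7/9
2 * P * R = 2 * 7/37 * 7/9 = 98/333
P + R = 7/37 + 7/9 = 322/333
F1 = 98/333 / 322/333 = 7/23

7/23


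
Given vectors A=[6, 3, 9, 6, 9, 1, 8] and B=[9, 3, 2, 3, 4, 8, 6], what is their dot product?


Dot product = sum of element-wise products
A[0]*B[0] = 6*9 = 54
A[1]*B[1] = 3*3 = 9
A[2]*B[2] = 9*2 = 18
A[3]*B[3] = 6*3 = 18
A[4]*B[4] = 9*4 = 36
A[5]*B[5] = 1*8 = 8
A[6]*B[6] = 8*6 = 48
Sum = 54 + 9 + 18 + 18 + 36 + 8 + 48 = 191

191


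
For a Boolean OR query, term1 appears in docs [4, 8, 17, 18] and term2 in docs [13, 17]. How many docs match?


Boolean OR: find union of posting lists
term1 docs: [4, 8, 17, 18]
term2 docs: [13, 17]
Union: [4, 8, 13, 17, 18]
|union| = 5

5


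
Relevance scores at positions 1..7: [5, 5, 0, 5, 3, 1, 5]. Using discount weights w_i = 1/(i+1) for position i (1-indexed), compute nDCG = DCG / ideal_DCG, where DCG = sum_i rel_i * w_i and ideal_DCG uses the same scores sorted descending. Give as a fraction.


Position discount weights w_i = 1/(i+1) for i=1..7:
Weights = [1/2, 1/3, 1/4, 1/5, 1/6, 1/7, 1/8]
Actual relevance: [5, 5, 0, 5, 3, 1, 5]
DCG = 5/2 + 5/3 + 0/4 + 5/5 + 3/6 + 1/7 + 5/8 = 1081/168
Ideal relevance (sorted desc): [5, 5, 5, 5, 3, 1, 0]
Ideal DCG = 5/2 + 5/3 + 5/4 + 5/5 + 3/6 + 1/7 + 0/8 = 593/84
nDCG = DCG / ideal_DCG = 1081/168 / 593/84 = 1081/1186

1081/1186


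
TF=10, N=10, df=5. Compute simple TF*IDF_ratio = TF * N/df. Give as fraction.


TF * (N/df)
= 10 * (10/5)
= 10 * 2
= 20

20


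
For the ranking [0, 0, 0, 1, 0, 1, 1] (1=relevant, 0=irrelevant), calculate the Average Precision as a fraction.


Computing P@k for each relevant position:
Position 1: not relevant
Position 2: not relevant
Position 3: not relevant
Position 4: relevant, P@4 = 1/4 = 1/4
Position 5: not relevant
Position 6: relevant, P@6 = 2/6 = 1/3
Position 7: relevant, P@7 = 3/7 = 3/7
Sum of P@k = 1/4 + 1/3 + 3/7 = 85/84
AP = 85/84 / 3 = 85/252

85/252


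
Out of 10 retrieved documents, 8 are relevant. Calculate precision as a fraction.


Precision = relevant_retrieved / total_retrieved
= 8 / 10
= 8 / (8 + 2)
= 4/5

4/5


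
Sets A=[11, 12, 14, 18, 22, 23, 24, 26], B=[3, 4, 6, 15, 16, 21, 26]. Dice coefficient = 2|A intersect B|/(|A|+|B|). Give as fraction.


A intersect B = [26]
|A intersect B| = 1
|A| = 8, |B| = 7
Dice = 2*1 / (8+7)
= 2 / 15 = 2/15

2/15


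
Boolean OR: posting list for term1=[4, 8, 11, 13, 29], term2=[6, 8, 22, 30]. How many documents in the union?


Boolean OR: find union of posting lists
term1 docs: [4, 8, 11, 13, 29]
term2 docs: [6, 8, 22, 30]
Union: [4, 6, 8, 11, 13, 22, 29, 30]
|union| = 8

8


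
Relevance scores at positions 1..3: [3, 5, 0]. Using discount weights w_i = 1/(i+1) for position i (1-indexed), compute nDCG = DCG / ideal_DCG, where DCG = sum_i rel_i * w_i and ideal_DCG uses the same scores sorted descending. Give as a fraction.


Position discount weights w_i = 1/(i+1) for i=1..3:
Weights = [1/2, 1/3, 1/4]
Actual relevance: [3, 5, 0]
DCG = 3/2 + 5/3 + 0/4 = 19/6
Ideal relevance (sorted desc): [5, 3, 0]
Ideal DCG = 5/2 + 3/3 + 0/4 = 7/2
nDCG = DCG / ideal_DCG = 19/6 / 7/2 = 19/21

19/21


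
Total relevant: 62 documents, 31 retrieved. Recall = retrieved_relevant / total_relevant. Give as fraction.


Recall = retrieved_relevant / total_relevant
= 31 / 62
= 31 / (31 + 31)
= 1/2

1/2


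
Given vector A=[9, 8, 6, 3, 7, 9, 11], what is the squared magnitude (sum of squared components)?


|A|^2 = sum of squared components
A[0]^2 = 9^2 = 81
A[1]^2 = 8^2 = 64
A[2]^2 = 6^2 = 36
A[3]^2 = 3^2 = 9
A[4]^2 = 7^2 = 49
A[5]^2 = 9^2 = 81
A[6]^2 = 11^2 = 121
Sum = 81 + 64 + 36 + 9 + 49 + 81 + 121 = 441

441


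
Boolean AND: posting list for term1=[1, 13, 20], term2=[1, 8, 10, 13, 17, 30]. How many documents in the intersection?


Boolean AND: find intersection of posting lists
term1 docs: [1, 13, 20]
term2 docs: [1, 8, 10, 13, 17, 30]
Intersection: [1, 13]
|intersection| = 2

2
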